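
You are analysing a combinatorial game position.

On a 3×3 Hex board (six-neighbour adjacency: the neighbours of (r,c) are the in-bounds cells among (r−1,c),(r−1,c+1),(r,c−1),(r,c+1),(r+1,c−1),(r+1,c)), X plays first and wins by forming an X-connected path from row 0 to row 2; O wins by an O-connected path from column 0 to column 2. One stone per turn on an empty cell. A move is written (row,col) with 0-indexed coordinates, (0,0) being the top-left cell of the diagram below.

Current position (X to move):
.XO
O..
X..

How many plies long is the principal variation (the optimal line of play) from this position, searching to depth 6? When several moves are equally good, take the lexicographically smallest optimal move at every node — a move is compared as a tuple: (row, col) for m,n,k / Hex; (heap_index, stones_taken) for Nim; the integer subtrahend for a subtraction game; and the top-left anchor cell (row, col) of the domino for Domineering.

p1 X@[.XO/O../X..]: (0,0)[XXO/O../X..]-1 (1,1)[.XO/OX./X..]+1* (1,2)[.XO/O.X/X..]-1 (2,1)[.XO/O../XX.]-1 (2,2)[.XO/O../X.X]-1
p2 O@[.XO/OX./X..] terminal -1; root [.XO/O../X..] d6

PV length from [.XO/O../X..]: 1 ply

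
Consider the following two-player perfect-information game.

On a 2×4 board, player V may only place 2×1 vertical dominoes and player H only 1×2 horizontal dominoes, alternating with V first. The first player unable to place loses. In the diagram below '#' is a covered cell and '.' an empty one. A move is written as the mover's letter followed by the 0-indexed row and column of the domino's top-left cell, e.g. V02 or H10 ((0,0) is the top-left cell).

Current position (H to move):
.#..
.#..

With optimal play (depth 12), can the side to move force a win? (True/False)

H winning at [.#../.#..]: True

ply 1, H at .#../.#.. | H02=+1→.###/.#..*; H12=+1→.#../.###
ply 2, V at .###/.#.. | V00=-1→####/##..*
ply 3, H at ####/##.. | H12=+1→####/####*
ply 4: ####/#### is terminal -1 (V); from .#../.#.. depth 12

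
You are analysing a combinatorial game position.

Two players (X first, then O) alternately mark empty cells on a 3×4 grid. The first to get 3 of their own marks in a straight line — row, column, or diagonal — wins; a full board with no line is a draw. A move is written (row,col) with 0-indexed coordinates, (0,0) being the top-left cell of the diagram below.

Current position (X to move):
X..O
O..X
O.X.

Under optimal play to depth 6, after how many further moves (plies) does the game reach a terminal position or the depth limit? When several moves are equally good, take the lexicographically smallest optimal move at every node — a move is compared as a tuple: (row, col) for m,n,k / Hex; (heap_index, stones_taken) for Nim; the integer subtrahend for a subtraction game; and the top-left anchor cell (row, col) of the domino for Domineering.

ply 1, X at X..O/O..X/O.X. | (0,1)=+1→XX.O/O..X/O.X.*; (0,2)=+1→X.XO/O..X/O.X.; (1,1)=+1→X..O/OX.X/O.X.; (1,2)=+1→X..O/O.XX/O.X.; (2,1)=+1→X..O/O..X/OXX.; (2,3)=+1→X..O/O..X/O.XX
ply 2, O at XX.O/O..X/O.X. | (0,2)=-1→XXOO/O..X/O.X.*; (1,1)=-1→XX.O/OO.X/O.X.; (1,2)=-1→XX.O/O.OX/O.X.; (2,1)=-1→XX.O/O..X/OOX.; (2,3)=-1→XX.O/O..X/O.XO
ply 3, X at XXOO/O..X/O.X. | (1,1)=+1→XXOO/OX.X/O.X.*; (1,2)=-1→XXOO/O.XX/O.X.; (2,1)=-1→XXOO/O..X/OXX.; (2,3)=-1→XXOO/O..X/O.XX
ply 4: XXOO/OX.X/O.X. is terminal -1 (O); from X..O/O..X/O.X. depth 6

PV length from [X..O/O..X/O.X.]: 3 plies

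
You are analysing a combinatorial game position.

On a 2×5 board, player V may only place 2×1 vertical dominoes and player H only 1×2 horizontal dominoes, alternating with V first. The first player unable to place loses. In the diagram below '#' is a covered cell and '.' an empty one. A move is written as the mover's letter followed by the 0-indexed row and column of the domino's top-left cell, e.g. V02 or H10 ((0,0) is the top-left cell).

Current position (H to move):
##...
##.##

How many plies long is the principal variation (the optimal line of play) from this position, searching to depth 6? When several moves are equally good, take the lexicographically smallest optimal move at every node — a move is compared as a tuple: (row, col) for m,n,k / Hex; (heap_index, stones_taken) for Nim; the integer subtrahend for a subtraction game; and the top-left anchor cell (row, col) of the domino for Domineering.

p1 H@[##.../##.##]: H02[####./##.##]+1* H03[##.##/##.##]-1
p2 V@[####./##.##] terminal -1; root [##.../##.##] d6

PV length from [##.../##.##]: 1 ply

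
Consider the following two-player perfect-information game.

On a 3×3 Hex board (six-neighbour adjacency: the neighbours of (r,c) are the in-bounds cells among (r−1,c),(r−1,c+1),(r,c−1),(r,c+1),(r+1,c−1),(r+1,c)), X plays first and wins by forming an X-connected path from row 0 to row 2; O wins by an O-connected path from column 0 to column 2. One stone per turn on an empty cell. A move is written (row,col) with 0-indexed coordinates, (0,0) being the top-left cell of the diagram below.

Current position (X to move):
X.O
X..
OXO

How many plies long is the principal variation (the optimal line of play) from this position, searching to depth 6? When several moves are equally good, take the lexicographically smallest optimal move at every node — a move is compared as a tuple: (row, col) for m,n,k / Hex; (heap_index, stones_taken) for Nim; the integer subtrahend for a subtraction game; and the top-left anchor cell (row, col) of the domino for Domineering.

[X.O/X../OXO] X move#1: (0,1):-1/XXO/X../OXO, (1,1):+1/X.O/XX./OXO*, (1,2):-1/X.O/X.X/OXO
[X.O/XX./OXO] end (terminal -1, O#2); searched X.O/X../OXO to 6

PV length from [X.O/X../OXO]: 1 ply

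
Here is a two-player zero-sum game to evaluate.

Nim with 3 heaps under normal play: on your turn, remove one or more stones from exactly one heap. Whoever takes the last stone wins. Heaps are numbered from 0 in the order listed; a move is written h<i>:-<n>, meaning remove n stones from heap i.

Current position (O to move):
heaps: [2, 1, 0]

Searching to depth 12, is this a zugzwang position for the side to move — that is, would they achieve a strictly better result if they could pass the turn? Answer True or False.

p1 O@[(2,1,0)]: h0:-1[(1,1,0)]+1* h0:-2[(0,1,0)]-1 h1:-1[(2,0,0)]-1
p2 X@[(1,1,0)]: h0:-1[(0,1,0)]-1* h1:-1[(1,0,0)]-1
p3 O@[(0,1,0)]: h1:-1[(0,0,0)]+1*
p4 X@[(0,0,0)] terminal -1; root [(2,1,0)] d12
pass branch (X moves first from the same position):
  | p1 X@[(2,1,0)]: h0:-1[(1,1,0)]+1* h0:-2[(0,1,0)]-1 h1:-1[(2,0,0)]-1
  | p2 O@[(1,1,0)]: h0:-1[(0,1,0)]-1* h1:-1[(1,0,0)]-1
  | p3 X@[(0,1,0)]: h1:-1[(0,0,0)]+1*
  | p4 O@[(0,0,0)] terminal -1; root [(2,1,0)] d12
O moving scores +1; O passing scores -1

zugzwang((2,1,0), O) = False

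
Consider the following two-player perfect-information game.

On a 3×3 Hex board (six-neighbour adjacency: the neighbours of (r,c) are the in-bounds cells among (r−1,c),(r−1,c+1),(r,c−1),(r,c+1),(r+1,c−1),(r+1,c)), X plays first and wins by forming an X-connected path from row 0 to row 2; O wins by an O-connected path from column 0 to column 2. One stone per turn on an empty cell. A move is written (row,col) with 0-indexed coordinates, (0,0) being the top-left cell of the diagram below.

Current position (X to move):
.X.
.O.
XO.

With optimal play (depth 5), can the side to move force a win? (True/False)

[.X./.O./XO.] X move#1: (0,0):-1/XX./.O./XO., (0,2):-1/.XX/.O./XO., (1,0):+1/.X./XO./XO.*, (1,2):-1/.X./.OX/XO., (2,2):-1/.X./.O./XOX
[.X./XO./XO.] end (terminal -1, O#2); searched .X./.O./XO. to 5

X winning at [.X./.O./XO.]: True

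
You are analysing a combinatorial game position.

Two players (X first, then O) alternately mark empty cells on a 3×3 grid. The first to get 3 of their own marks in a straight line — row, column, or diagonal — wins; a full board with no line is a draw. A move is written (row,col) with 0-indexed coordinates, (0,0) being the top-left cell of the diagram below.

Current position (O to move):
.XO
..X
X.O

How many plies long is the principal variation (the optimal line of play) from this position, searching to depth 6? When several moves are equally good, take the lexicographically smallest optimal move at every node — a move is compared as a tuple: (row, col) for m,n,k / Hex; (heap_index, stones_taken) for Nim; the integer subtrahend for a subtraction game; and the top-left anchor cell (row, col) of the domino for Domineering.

ply 1, O at .XO/..X/X.O | (0,0)=-1→OXO/..X/X.O; (1,0)=+0→.XO/O.X/X.O*; (1,1)=+0→.XO/.OX/X.O; (2,1)=-1→.XO/..X/XOO
ply 2, X at .XO/O.X/X.O | (0,0)=+0→XXO/O.X/X.O*; (1,1)=+0→.XO/OXX/X.O; (2,1)=+0→.XO/O.X/XXO
ply 3, O at XXO/O.X/X.O | (1,1)=+0→XXO/OOX/X.O*; (2,1)=+0→XXO/O.X/XOO
ply 4, X at XXO/OOX/X.O | (2,1)=+0→XXO/OOX/XXO*
ply 5: XXO/OOX/XXO is terminal +0 (O); from .XO/..X/X.O depth 6

PV length from [.XO/..X/X.O]: 4 plies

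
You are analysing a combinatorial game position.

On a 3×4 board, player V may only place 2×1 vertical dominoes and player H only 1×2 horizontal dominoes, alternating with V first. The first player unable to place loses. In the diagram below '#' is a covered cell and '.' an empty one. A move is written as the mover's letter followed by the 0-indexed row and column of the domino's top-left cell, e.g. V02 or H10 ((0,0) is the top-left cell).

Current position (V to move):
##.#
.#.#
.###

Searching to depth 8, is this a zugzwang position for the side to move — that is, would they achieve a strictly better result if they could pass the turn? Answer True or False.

zugzwang(##.#/.#.#/.###, V) = False

ply 1, V at ##.#/.#.#/.### | V02=+1→####/.###/.###*; V10=+1→##.#/##.#/####
ply 2: ####/.###/.### is terminal -1 (H); from ##.#/.#.#/.### depth 8
if V skipped the turn, H would face:
~ ply 1: ##.#/.#.#/.### is terminal -1 (H); from ##.#/.#.#/.### depth 8
compare (V): move=+1 vs pass=+1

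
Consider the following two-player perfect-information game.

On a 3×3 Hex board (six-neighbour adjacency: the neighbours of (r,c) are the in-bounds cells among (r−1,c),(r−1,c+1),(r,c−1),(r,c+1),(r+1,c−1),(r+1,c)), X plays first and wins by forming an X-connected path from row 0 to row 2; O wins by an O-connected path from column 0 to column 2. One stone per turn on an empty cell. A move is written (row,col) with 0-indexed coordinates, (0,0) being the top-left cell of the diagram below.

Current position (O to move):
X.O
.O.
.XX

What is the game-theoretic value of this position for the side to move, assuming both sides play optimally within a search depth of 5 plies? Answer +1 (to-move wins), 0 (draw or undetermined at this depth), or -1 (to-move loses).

value(X.O/.O./.XX, O) = +1

ply 1, O at X.O/.O./.XX | (0,1)=+1→XOO/.O./.XX*; (1,0)=+1→X.O/OO./.XX; (1,2)=+1→X.O/.OO/.XX; (2,0)=+1→X.O/.O./OXX
ply 2, X at XOO/.O./.XX | (1,0)=-1→XOO/XO./.XX*; (1,2)=-1→XOO/.OX/.XX; (2,0)=-1→XOO/.O./XXX
ply 3, O at XOO/XO./.XX | (1,2)=-1→XOO/XOO/.XX; (2,0)=+1→XOO/XO./OXX*
ply 4: XOO/XO./OXX is terminal -1 (X); from X.O/.O./.XX depth 5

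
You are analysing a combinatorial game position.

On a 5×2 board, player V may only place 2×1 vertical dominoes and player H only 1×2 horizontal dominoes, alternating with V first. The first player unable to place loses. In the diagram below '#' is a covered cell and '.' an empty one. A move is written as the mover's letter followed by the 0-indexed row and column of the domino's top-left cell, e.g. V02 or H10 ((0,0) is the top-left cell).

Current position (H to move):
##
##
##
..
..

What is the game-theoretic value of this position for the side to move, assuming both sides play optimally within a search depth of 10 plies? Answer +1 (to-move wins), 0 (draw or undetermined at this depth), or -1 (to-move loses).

value(##/##/##/../.., H) = +1

p1 H@[##/##/##/../..]: H30[##/##/##/##/..]+1* H40[##/##/##/../##]+1
p2 V@[##/##/##/##/..] terminal -1; root [##/##/##/../..] d10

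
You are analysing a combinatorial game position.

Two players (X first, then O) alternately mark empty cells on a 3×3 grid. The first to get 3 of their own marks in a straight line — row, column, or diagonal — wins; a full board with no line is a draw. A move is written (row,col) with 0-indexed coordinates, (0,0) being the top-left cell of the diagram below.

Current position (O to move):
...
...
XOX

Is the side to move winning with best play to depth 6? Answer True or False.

[.../.../XOX] O move#1: (0,0):-1/O../.../XOX, (0,1):-1/.O./.../XOX, (0,2):-1/..O/.../XOX, (1,0):-1/.../O../XOX, (1,1):+0/.../.O./XOX*, (1,2):-1/.../..O/XOX
[.../.O./XOX] X move#2: (0,0):-1/X../.O./XOX, (0,1):+0/.X./.O./XOX*, (0,2):-1/..X/.O./XOX, (1,0):-1/.../XO./XOX, (1,2):-1/.../.OX/XOX
[.X./.O./XOX] O move#3: (0,0):+0/OX./.O./XOX*, (0,2):+0/.XO/.O./XOX, (1,0):+0/.X./OO./XOX, (1,2):+0/.X./.OO/XOX
[OX./.O./XOX] X move#4: (0,2):+0/OXX/.O./XOX*, (1,0):+0/OX./XO./XOX, (1,2):+0/OX./.OX/XOX
[OXX/.O./XOX] O move#5: (1,0):-1/OXX/OO./XOX, (1,2):+0/OXX/.OO/XOX*
[OXX/.OO/XOX] X move#6: (1,0):+0/OXX/XOO/XOX*
[OXX/XOO/XOX] end (terminal +0, O#7); searched .../.../XOX to 6

O winning at [.../.../XOX]: False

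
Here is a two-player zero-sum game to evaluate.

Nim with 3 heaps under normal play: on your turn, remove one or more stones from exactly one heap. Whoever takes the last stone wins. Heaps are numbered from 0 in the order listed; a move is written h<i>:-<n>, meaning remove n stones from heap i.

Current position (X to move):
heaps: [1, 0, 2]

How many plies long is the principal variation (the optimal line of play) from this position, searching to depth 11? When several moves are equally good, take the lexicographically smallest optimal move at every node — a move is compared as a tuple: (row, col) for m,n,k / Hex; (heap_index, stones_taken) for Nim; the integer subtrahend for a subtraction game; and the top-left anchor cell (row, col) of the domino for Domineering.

p1 X@[(1,0,2)]: h0:-1[(0,0,2)]-1 h2:-1[(1,0,1)]+1* h2:-2[(1,0,0)]-1
p2 O@[(1,0,1)]: h0:-1[(0,0,1)]-1* h2:-1[(1,0,0)]-1
p3 X@[(0,0,1)]: h2:-1[(0,0,0)]+1*
p4 O@[(0,0,0)] terminal -1; root [(1,0,2)] d11

PV length from [(1,0,2)]: 3 plies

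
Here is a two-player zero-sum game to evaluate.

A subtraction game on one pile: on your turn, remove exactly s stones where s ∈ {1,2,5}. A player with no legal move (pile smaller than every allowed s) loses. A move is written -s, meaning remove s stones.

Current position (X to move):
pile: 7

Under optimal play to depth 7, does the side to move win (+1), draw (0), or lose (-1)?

p1 X@[7]: -1[6]+1* -2[5]-1 -5[2]-1
p2 O@[6]: -1[5]-1* -2[4]-1 -5[1]-1
p3 X@[5]: -1[4]-1 -2[3]+1* -5[0]+1
p4 O@[3]: -1[2]-1* -2[1]-1
p5 X@[2]: -1[1]-1 -2[0]+1*
p6 O@[0] terminal -1; root [7] d7

value(7, X) = +1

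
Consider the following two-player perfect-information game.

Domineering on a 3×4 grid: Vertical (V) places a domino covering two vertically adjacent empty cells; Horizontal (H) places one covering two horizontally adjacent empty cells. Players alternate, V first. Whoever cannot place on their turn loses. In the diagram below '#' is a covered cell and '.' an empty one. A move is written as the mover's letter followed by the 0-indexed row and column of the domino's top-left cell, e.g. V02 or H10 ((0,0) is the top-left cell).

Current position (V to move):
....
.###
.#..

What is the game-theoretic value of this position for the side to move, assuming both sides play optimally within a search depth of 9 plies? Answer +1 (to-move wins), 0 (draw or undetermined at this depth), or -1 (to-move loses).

[..../.###/.#..] V move#1: V00:-1/#.../####/.#..*, V10:-1/..../####/##..
[#.../####/.#..] H move#2: H01:+1/###./####/.#..*, H02:+1/#.##/####/.#.., H22:+1/#.../####/.###
[###./####/.#..] end (terminal -1, V#3); searched ..../.###/.#.. to 9

value(..../.###/.#.., V) = -1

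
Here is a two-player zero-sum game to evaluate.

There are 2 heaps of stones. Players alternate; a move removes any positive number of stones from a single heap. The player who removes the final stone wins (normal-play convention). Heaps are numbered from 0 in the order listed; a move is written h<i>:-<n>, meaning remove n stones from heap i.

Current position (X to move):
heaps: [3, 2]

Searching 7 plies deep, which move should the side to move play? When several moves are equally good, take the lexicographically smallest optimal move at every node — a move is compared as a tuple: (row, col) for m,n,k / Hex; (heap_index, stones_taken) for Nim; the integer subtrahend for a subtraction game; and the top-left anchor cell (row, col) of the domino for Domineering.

[(3,2)] X move#1: h0:-1:+1/(2,2)*, h0:-2:-1/(1,2), h0:-3:-1/(0,2), h1:-1:-1/(3,1), h1:-2:-1/(3,0)
[(2,2)] O move#2: h0:-1:-1/(1,2)*, h0:-2:-1/(0,2), h1:-1:-1/(2,1), h1:-2:-1/(2,0)
[(1,2)] X move#3: h0:-1:-1/(0,2), h1:-1:+1/(1,1)*, h1:-2:-1/(1,0)
[(1,1)] O move#4: h0:-1:-1/(0,1)*, h1:-1:-1/(1,0)
[(0,1)] X move#5: h1:-1:+1/(0,0)*
[(0,0)] end (terminal -1, O#6); searched (3,2) to 7

X's best at [(3,2)]: h0:-1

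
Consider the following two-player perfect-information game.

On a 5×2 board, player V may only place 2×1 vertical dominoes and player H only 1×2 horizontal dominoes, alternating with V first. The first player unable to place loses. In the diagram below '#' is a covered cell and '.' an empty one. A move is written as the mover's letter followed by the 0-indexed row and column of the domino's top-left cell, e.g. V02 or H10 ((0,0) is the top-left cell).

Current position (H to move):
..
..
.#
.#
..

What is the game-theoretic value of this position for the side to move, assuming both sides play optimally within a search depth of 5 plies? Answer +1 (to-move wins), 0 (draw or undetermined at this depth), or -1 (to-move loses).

p1 H@[../../.#/.#/..]: H00[##/../.#/.#/..]+1* H10[../##/.#/.#/..]+1 H40[../../.#/.#/##]-1
p2 V@[##/../.#/.#/..]: V10[##/#./##/.#/..]-1* V20[##/../##/##/..]-1 V30[##/../.#/##/#.]-1
p3 H@[##/#./##/.#/..]: H40[##/#./##/.#/##]+1*
p4 V@[##/#./##/.#/##] terminal -1; root [../../.#/.#/..] d5

value(../../.#/.#/.., H) = +1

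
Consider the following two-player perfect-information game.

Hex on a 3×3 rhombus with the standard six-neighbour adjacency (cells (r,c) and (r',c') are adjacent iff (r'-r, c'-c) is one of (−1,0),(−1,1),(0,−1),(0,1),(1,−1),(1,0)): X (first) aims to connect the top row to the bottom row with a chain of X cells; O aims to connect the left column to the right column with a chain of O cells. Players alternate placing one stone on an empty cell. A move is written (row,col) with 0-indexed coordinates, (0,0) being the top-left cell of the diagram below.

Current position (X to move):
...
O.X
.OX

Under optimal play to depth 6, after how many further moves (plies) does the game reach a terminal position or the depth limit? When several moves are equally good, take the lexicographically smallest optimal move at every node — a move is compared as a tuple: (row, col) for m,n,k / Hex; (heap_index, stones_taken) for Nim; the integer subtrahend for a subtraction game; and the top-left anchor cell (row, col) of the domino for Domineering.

ply 1, X at .../O.X/.OX | (0,0)=-1→X../O.X/.OX; (0,1)=+1→.X./O.X/.OX*; (0,2)=+1→..X/O.X/.OX; (1,1)=+1→.../OXX/.OX; (2,0)=-1→.../O.X/XOX
ply 2, O at .X./O.X/.OX | (0,0)=-1→OX./O.X/.OX*; (0,2)=-1→.XO/O.X/.OX; (1,1)=-1→.X./OOX/.OX; (2,0)=-1→.X./O.X/OOX
ply 3, X at OX./O.X/.OX | (0,2)=+1→OXX/O.X/.OX*; (1,1)=+1→OX./OXX/.OX; (2,0)=+1→OX./O.X/XOX
ply 4: OXX/O.X/.OX is terminal -1 (O); from .../O.X/.OX depth 6

PV length from [.../O.X/.OX]: 3 plies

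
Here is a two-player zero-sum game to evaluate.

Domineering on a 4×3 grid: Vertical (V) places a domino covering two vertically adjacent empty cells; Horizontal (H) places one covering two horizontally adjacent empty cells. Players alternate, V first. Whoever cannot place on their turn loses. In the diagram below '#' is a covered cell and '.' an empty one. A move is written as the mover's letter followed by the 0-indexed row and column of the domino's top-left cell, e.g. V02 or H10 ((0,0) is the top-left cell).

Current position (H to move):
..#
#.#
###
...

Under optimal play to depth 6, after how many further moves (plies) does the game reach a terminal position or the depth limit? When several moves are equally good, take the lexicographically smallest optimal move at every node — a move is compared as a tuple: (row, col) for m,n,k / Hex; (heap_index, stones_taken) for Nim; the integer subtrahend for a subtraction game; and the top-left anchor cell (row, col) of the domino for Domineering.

PV length from [..#/#.#/###/...]: 1 ply

[..#/#.#/###/...] H move#1: H00:+1/###/#.#/###/...*, H30:-1/..#/#.#/###/##., H31:-1/..#/#.#/###/.##
[###/#.#/###/...] end (terminal -1, V#2); searched ..#/#.#/###/... to 6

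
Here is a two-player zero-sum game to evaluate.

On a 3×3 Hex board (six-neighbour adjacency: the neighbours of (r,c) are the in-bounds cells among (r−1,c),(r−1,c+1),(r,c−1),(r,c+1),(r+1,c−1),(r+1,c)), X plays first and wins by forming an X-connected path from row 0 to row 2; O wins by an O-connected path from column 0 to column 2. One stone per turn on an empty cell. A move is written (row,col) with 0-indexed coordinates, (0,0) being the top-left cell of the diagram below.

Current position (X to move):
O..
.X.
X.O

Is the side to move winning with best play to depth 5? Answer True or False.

X winning at [O../.X./X.O]: True

p1 X@[O../.X./X.O]: (0,1)[OX./.X./X.O]+1* (0,2)[O.X/.X./X.O]+1 (1,0)[O../XX./X.O]+1 (1,2)[O../.XX/X.O]+1 (2,1)[O../.X./XXO]+1
p2 O@[OX./.X./X.O] terminal -1; root [O../.X./X.O] d5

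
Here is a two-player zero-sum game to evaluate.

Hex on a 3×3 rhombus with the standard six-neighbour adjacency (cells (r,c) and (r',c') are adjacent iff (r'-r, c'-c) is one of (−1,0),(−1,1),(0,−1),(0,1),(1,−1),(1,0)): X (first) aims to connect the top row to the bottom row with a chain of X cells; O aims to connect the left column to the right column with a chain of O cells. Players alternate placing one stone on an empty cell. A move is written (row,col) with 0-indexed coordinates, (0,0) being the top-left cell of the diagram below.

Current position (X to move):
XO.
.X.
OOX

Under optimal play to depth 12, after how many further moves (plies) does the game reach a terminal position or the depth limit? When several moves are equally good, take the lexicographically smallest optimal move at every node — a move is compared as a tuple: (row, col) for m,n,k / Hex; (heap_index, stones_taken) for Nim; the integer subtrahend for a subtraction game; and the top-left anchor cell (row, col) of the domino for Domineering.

PV length from [XO./.X./OOX]: 3 plies

ply 1, X at XO./.X./OOX | (0,2)=-1→XOX/.X./OOX; (1,0)=-1→XO./XX./OOX; (1,2)=+1→XO./.XX/OOX*
ply 2, O at XO./.XX/OOX | (0,2)=-1→XOO/.XX/OOX*; (1,0)=-1→XO./OXX/OOX
ply 3, X at XOO/.XX/OOX | (1,0)=+1→XOO/XXX/OOX*
ply 4: XOO/XXX/OOX is terminal -1 (O); from XO./.X./OOX depth 12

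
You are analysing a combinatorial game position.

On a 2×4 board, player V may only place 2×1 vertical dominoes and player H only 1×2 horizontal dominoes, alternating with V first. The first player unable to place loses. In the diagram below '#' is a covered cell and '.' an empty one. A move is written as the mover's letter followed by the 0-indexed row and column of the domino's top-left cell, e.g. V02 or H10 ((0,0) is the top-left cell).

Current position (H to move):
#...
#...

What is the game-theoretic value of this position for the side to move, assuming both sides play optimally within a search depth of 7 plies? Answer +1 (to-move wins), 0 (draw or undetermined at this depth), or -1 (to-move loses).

ply 1, H at #.../#... | H01=+1→###./#...*; H02=+1→#.##/#...; H11=+1→#.../###.; H12=+1→#.../#.##
ply 2, V at ###./#... | V03=-1→####/#..#*
ply 3, H at ####/#..# | H11=+1→####/####*
ply 4: ####/#### is terminal -1 (V); from #.../#... depth 7

value(#.../#..., H) = +1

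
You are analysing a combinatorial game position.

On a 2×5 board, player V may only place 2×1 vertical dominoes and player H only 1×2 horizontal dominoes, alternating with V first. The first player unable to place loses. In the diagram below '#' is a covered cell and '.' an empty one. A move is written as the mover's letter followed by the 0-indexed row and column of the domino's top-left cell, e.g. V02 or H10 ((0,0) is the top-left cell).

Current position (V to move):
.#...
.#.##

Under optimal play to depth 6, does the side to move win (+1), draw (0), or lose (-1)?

value(.#.../.#.##, V) = +1

p1 V@[.#.../.#.##]: V00[##.../##.##]-1 V02[.##../.####]+1*
p2 H@[.##../.####]: H03[.####/.####]-1*
p3 V@[.####/.####]: V00[#####/#####]+1*
p4 H@[#####/#####] terminal -1; root [.#.../.#.##] d6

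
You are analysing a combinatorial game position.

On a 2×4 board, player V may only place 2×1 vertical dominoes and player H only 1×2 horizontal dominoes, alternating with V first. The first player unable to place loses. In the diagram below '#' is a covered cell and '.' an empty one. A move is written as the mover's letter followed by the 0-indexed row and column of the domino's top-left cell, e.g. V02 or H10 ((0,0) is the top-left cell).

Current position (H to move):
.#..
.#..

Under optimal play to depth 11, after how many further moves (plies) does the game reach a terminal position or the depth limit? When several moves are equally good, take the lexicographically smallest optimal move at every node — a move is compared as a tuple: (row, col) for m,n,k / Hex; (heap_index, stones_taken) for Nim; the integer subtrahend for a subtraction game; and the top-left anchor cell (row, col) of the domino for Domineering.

[.#../.#..] H move#1: H02:+1/.###/.#..*, H12:+1/.#../.###
[.###/.#..] V move#2: V00:-1/####/##..*
[####/##..] H move#3: H12:+1/####/####*
[####/####] end (terminal -1, V#4); searched .#../.#.. to 11

PV length from [.#../.#..]: 3 plies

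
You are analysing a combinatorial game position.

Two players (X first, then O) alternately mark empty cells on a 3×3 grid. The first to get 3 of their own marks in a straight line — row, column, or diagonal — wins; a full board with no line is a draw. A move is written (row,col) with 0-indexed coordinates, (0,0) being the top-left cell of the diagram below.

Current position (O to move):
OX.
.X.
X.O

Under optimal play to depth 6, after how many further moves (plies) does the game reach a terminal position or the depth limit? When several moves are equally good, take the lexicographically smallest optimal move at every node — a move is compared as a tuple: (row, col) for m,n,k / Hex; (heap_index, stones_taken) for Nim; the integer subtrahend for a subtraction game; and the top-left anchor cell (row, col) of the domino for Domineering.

p1 O@[OX./.X./X.O]: (0,2)[OXO/.X./X.O]-1* (1,0)[OX./OX./X.O]-1 (1,2)[OX./.XO/X.O]-1 (2,1)[OX./.X./XOO]-1
p2 X@[OXO/.X./X.O]: (1,0)[OXO/XX./X.O]-1 (1,2)[OXO/.XX/X.O]+1* (2,1)[OXO/.X./XXO]+1
p3 O@[OXO/.XX/X.O]: (1,0)[OXO/OXX/X.O]-1* (2,1)[OXO/.XX/XOO]-1
p4 X@[OXO/OXX/X.O]: (2,1)[OXO/OXX/XXO]+1*
p5 O@[OXO/OXX/XXO] terminal -1; root [OX./.X./X.O] d6

PV length from [OX./.X./X.O]: 4 plies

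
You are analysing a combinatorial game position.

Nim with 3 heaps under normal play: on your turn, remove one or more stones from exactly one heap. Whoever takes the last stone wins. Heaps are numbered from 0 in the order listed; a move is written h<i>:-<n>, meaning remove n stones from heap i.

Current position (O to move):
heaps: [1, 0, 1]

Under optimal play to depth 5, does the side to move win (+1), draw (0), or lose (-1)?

value((1,0,1), O) = -1

p1 O@[(1,0,1)]: h0:-1[(0,0,1)]-1* h2:-1[(1,0,0)]-1
p2 X@[(0,0,1)]: h2:-1[(0,0,0)]+1*
p3 O@[(0,0,0)] terminal -1; root [(1,0,1)] d5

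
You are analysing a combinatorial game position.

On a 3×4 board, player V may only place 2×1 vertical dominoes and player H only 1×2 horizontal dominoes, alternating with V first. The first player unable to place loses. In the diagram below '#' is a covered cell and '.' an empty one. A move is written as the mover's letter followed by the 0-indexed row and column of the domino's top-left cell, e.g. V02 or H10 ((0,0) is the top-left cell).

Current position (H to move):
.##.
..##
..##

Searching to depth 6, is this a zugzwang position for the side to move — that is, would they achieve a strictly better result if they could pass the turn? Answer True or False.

[.##./..##/..##] H move#1: H10:+1/.##./####/..##*, H20:-1/.##./..##/####
[.##./####/..##] end (terminal -1, V#2); searched .##./..##/..## to 6
if H skipped the turn, V would face:
~ [.##./..##/..##] V move#1: V00:-1/###./#.##/..##, V10:+1/.##./#.##/#.##*, V11:+1/.##./.###/.###
~ [.##./#.##/#.##] end (terminal -1, H#2); searched .##./..##/..## to 6
compare (H): move=+1 vs pass=-1

zugzwang(.##./..##/..##, H) = False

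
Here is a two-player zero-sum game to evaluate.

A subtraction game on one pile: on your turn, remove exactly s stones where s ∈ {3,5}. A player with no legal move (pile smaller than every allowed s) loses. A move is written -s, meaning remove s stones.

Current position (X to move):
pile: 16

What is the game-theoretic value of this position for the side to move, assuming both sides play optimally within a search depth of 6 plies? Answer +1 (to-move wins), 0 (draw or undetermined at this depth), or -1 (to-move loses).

p1 X@[16]: -3[13]-1* -5[11]-1
p2 O@[13]: -3[10]+1* -5[8]+1
p3 X@[10]: -3[7]-1* -5[5]-1
p4 O@[7]: -3[4]-1 -5[2]+1*
p5 X@[2] terminal -1; root [16] d6

value(16, X) = -1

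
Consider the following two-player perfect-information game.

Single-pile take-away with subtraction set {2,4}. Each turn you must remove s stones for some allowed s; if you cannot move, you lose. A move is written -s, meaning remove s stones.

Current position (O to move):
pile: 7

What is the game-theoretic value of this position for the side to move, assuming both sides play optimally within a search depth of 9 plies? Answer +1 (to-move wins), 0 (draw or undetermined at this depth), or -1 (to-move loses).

p1 O@[7]: -2[5]-1* -4[3]-1
p2 X@[5]: -2[3]-1 -4[1]+1*
p3 O@[1] terminal -1; root [7] d9

value(7, O) = -1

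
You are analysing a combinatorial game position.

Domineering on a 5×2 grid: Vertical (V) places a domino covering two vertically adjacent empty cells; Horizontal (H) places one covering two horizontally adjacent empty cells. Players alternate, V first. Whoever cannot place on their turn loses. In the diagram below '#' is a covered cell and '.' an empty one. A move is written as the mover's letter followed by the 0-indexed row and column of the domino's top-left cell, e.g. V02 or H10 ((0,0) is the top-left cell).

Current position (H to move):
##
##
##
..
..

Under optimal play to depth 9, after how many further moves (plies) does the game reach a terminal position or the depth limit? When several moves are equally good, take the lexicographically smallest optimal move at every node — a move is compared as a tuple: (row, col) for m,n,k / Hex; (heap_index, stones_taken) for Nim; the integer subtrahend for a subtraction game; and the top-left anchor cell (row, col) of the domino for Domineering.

p1 H@[##/##/##/../..]: H30[##/##/##/##/..]+1* H40[##/##/##/../##]+1
p2 V@[##/##/##/##/..] terminal -1; root [##/##/##/../..] d9

PV length from [##/##/##/../..]: 1 ply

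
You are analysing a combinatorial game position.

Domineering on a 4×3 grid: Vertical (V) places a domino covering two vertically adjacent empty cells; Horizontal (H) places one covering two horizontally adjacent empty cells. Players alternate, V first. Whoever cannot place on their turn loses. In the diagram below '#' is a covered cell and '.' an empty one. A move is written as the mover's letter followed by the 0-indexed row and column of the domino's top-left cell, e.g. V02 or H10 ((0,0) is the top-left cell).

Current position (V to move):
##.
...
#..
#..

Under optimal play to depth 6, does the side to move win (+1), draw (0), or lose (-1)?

ply 1, V at ##./.../#../#.. | V02=-1→###/..#/#../#..; V11=+1→##./.#./##./#..*; V12=+1→##./..#/#.#/#..; V21=+1→##./.../##./##.; V22=+1→##./.../#.#/#.#
ply 2, H at ##./.#./##./#.. | H31=-1→##./.#./##./###*
ply 3, V at ##./.#./##./### | V02=+1→###/.##/##./###*; V12=+1→##./.##/###/###
ply 4: ###/.##/##./### is terminal -1 (H); from ##./.../#../#.. depth 6

value(##./.../#../#.., V) = +1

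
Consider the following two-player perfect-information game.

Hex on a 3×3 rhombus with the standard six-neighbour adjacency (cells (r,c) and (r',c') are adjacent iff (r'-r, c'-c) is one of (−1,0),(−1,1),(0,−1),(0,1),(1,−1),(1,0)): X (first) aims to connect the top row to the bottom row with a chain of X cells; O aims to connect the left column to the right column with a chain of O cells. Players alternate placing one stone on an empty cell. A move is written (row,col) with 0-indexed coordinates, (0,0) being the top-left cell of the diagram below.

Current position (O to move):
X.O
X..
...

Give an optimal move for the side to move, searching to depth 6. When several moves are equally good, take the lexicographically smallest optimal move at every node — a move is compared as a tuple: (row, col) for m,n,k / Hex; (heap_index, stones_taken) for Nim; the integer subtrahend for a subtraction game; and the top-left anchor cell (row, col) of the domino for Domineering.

[X.O/X../...] O move#1: (0,1):-1/XOO/X../..., (1,1):-1/X.O/XO./..., (1,2):-1/X.O/X.O/..., (2,0):+1/X.O/X../O..*, (2,1):-1/X.O/X../.O., (2,2):-1/X.O/X../..O
[X.O/X../O..] X move#2: (0,1):-1/XXO/X../O..*, (1,1):-1/X.O/XX./O.., (1,2):-1/X.O/X.X/O.., (2,1):-1/X.O/X../OX., (2,2):-1/X.O/X../O.X
[XXO/X../O..] O move#3: (1,1):+1/XXO/XO./O..*, (1,2):+1/XXO/X.O/O.., (2,1):+1/XXO/X../OO., (2,2):+1/XXO/X../O.O
[XXO/XO./O..] end (terminal -1, X#4); searched X.O/X../... to 6

O's best at [X.O/X../...]: (2,0)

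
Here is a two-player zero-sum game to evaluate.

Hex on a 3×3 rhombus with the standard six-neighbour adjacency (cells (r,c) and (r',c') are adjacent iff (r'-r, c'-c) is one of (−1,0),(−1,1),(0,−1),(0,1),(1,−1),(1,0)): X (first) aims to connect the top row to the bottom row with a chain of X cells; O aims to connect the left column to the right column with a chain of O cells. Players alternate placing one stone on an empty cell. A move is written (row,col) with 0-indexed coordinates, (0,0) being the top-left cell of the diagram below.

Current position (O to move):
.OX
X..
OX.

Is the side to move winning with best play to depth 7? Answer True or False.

O winning at [.OX/X../OX.]: False

[.OX/X../OX.] O move#1: (0,0):-1/OOX/X../OX.*, (1,1):-1/.OX/XO./OX., (1,2):-1/.OX/X.O/OX., (2,2):-1/.OX/X../OXO
[OOX/X../OX.] X move#2: (1,1):+1/OOX/XX./OX.*, (1,2):+1/OOX/X.X/OX., (2,2):+1/OOX/X../OXX
[OOX/XX./OX.] end (terminal -1, O#3); searched .OX/X../OX. to 7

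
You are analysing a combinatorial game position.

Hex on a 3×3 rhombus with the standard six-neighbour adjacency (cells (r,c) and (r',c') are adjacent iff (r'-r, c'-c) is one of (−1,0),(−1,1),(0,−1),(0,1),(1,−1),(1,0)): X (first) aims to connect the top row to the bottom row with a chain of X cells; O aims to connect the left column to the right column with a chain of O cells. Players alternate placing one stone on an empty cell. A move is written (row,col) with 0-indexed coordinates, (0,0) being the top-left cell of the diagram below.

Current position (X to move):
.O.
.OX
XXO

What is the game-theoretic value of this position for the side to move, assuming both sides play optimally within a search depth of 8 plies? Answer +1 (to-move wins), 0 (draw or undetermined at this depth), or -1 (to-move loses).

ply 1, X at .O./.OX/XXO | (0,0)=+1→XO./.OX/XXO*; (0,2)=+1→.OX/.OX/XXO; (1,0)=+1→.O./XOX/XXO
ply 2, O at XO./.OX/XXO | (0,2)=-1→XOO/.OX/XXO*; (1,0)=-1→XO./OOX/XXO
ply 3, X at XOO/.OX/XXO | (1,0)=+1→XOO/XOX/XXO*
ply 4: XOO/XOX/XXO is terminal -1 (O); from .O./.OX/XXO depth 8

value(.O./.OX/XXO, X) = +1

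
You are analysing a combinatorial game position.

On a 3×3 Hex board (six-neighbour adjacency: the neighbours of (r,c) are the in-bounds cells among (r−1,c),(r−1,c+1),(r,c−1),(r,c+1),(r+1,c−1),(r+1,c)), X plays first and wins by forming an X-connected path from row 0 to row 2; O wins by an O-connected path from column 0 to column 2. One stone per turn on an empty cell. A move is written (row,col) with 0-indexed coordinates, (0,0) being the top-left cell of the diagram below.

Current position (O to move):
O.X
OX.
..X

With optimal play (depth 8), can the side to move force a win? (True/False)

ply 1, O at O.X/OX./..X | (0,1)=-1→OOX/OX./..X*; (1,2)=-1→O.X/OXO/..X; (2,0)=-1→O.X/OX./O.X; (2,1)=-1→O.X/OX./.OX
ply 2, X at OOX/OX./..X | (1,2)=+1→OOX/OXX/..X*; (2,0)=+1→OOX/OX./X.X; (2,1)=+1→OOX/OX./.XX
ply 3: OOX/OXX/..X is terminal -1 (O); from O.X/OX./..X depth 8

O winning at [O.X/OX./..X]: False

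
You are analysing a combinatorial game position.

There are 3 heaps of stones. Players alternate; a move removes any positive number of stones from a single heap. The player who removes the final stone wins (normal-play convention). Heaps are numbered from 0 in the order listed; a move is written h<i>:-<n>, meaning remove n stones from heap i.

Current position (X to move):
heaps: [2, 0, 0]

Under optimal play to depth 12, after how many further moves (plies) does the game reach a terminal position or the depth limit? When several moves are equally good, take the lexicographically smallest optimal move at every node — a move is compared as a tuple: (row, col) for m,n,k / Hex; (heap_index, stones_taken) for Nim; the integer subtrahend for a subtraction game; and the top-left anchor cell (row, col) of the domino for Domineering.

PV length from [(2,0,0)]: 1 ply

ply 1, X at (2,0,0) | h0:-1=-1→(1,0,0); h0:-2=+1→(0,0,0)*
ply 2: (0,0,0) is terminal -1 (O); from (2,0,0) depth 12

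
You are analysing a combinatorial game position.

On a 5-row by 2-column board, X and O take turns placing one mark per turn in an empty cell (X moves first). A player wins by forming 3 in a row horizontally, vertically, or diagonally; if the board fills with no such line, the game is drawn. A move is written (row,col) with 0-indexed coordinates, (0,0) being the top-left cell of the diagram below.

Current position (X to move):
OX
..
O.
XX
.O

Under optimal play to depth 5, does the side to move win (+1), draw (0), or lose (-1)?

[OX/../O./XX/.O] X move#1: (1,0):+0/OX/X./O./XX/.O*, (1,1):-1/OX/.X/O./XX/.O, (2,1):-1/OX/../OX/XX/.O, (4,0):-1/OX/../O./XX/XO
[OX/X./O./XX/.O] O move#2: (1,1):+0/OX/XO/O./XX/.O*, (2,1):+0/OX/X./OO/XX/.O, (4,0):+0/OX/X./O./XX/OO
[OX/XO/O./XX/.O] X move#3: (2,1):+0/OX/XO/OX/XX/.O*, (4,0):+0/OX/XO/O./XX/XO
[OX/XO/OX/XX/.O] O move#4: (4,0):+0/OX/XO/OX/XX/OO*
[OX/XO/OX/XX/OO] end (terminal +0, X#5); searched OX/../O./XX/.O to 5

value(OX/../O./XX/.O, X) = 0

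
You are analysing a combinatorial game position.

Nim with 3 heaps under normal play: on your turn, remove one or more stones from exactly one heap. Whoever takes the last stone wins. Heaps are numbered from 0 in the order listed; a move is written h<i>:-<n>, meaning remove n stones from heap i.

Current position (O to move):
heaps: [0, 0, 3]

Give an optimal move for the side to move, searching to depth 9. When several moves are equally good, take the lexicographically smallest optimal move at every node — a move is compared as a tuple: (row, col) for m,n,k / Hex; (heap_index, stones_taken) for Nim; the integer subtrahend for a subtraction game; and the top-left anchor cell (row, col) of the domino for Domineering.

O's best at [(0,0,3)]: h2:-3

[(0,0,3)] O move#1: h2:-1:-1/(0,0,2), h2:-2:-1/(0,0,1), h2:-3:+1/(0,0,0)*
[(0,0,0)] end (terminal -1, X#2); searched (0,0,3) to 9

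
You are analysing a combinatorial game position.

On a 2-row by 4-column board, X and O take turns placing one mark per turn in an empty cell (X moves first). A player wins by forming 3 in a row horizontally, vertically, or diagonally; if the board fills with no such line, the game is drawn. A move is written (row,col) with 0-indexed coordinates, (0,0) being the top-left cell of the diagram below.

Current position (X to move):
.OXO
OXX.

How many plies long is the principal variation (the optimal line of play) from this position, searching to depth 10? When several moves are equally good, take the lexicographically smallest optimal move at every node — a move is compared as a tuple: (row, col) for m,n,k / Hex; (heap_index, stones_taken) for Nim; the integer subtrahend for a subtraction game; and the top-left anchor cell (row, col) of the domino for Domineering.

ply 1, X at .OXO/OXX. | (0,0)=+0→XOXO/OXX.; (1,3)=+1→.OXO/OXXX*
ply 2: .OXO/OXXX is terminal -1 (O); from .OXO/OXX. depth 10

PV length from [.OXO/OXX.]: 1 ply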